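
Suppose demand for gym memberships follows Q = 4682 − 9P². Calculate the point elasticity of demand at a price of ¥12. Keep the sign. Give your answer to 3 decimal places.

At P = 12, Q = 3386.
dQ/dP = −18P = -216.
ε = (dQ/dP)(P/Q) = (-216)(12/3386).
|ε| < 1, so demand is inelastic at this price.

-0.766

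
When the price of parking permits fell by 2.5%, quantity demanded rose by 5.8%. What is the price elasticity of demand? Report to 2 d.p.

-2.32

ε = %ΔQ / %ΔP = (5.8)/(-2.5) = -2.320.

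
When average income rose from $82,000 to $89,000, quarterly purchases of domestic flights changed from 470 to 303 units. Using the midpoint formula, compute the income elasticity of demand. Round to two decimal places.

-5.28

ΔQ = -167, ΔI = 7000. Midpoints: Ī = 85,500, Q̄ = 386.5.
ε_I = (ΔQ/ΔI)(Ī/Q̄) = (-167/7000)(85500/386.5).
ε_I < 0, so the good is inferior.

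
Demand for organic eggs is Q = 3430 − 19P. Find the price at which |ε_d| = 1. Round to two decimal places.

For linear demand Q = a − bP, ε = −bP/(a − bP). |ε| = 1 when bP = a − bP, i.e. P = a/(2b).
P = 3430/(2·19) = 3430/38 = 90.2632.

90.26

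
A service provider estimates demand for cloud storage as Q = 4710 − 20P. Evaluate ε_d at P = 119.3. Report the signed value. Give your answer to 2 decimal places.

At P = 119.3, Q = 2324.
dQ/dP = −20.
ε = (dQ/dP)(P/Q) = (-20)(119.3/2324).

-1.03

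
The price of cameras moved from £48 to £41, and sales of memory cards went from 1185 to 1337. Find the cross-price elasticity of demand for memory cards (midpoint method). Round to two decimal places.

ΔQ_x = 1337 − 1185 = 152; ΔP_y = 41 − 48 = -7.
Midpoints: P̄_y = 44.50, Q̄_x = 1261.0.
ε_xy = (ΔQ_x/ΔP_y)(P̄_y/Q̄_x) = (152/-7)(44.50/1261.0).
ε_xy < 0, so the goods are complements.

-0.77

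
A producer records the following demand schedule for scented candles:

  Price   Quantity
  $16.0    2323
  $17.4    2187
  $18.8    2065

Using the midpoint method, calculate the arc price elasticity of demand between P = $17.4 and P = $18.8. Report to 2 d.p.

-0.74

At P = 17.4, Q = 2187; at P = 18.8, Q = 2065.
ΔQ = -122, ΔP = 1.4. Midpoints: P̄ = 18.10, Q̄ = 2126.0.
ε = (ΔQ/ΔP)(P̄/Q̄) = (-122/1.4)(18.10/2126.0).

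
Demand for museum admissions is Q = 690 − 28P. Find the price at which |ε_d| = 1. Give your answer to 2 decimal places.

12.32

For linear demand Q = a − bP, ε = −bP/(a − bP). |ε| = 1 when bP = a − bP, i.e. P = a/(2b).
P = 690/(2·28) = 690/56 = 12.3214.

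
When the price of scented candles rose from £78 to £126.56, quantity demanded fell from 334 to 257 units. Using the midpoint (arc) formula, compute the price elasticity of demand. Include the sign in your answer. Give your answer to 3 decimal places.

ΔQ = 257 − 334 = -77; ΔP = 126.56 − 78 = 48.56.
Midpoints: P̄ = 102.28, Q̄ = 295.5.
ε = (ΔQ/ΔP)(P̄/Q̄) = (-77/48.56)(102.28/295.5).

-0.549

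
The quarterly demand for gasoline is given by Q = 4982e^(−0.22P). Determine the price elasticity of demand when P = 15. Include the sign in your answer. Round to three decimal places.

At P = 15, Q = 183.752.
dQ/dP = −0.22·4982e^(−0.22P) = −0.22Q = -40.425.
ε = (dQ/dP)(P/Q) = (-40.425)(15/183.752).

-3.300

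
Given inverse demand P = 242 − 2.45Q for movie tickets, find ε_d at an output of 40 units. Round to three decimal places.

At Q = 40, P = 242 − 2.45(40) = 144.00.
dP/dQ = −2.45, so dQ/dP = 1/(−2.45) = -0.408.
ε = (dQ/dP)(P/Q) = (-0.408)(144.00/40).

-1.469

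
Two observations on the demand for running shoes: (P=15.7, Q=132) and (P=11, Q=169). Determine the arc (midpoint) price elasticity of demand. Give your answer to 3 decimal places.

-0.698

ΔQ = 169 − 132 = 37; ΔP = 11 − 15.7 = -4.7.
Midpoints: P̄ = 13.35, Q̄ = 150.5.
ε = (ΔQ/ΔP)(P̄/Q̄) = (37/-4.7)(13.35/150.5).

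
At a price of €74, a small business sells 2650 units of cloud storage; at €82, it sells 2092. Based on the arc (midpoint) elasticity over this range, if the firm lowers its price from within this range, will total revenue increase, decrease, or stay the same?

increase

Arc ε = (-558/8)(78.00/2371.0) ≈ -2.295.
|ε| = 2.29 > 1, so demand is elastic. A price cut therefore raises total revenue.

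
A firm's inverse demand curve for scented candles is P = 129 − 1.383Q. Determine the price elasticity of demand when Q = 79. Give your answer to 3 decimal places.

At Q = 79, P = 129 − 1.383(79) = 19.74.
dP/dQ = −1.383, so dQ/dP = 1/(−1.383) = -0.723.
ε = (dQ/dP)(P/Q) = (-0.723)(19.74/79).

-0.181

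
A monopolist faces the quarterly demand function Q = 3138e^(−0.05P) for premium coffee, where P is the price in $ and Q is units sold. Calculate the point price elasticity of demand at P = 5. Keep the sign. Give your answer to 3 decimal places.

-0.250

At P = 5, Q = 2443.877.
dQ/dP = −0.05·3138e^(−0.05P) = −0.05Q = -122.194.
ε = (dQ/dP)(P/Q) = (-122.194)(5/2443.877).
|ε| < 1, so demand is inelastic at this price.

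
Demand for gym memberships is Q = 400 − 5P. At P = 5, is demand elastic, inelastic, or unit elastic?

inelastic

Q = 375, dQ/dP = -5.
ε = (dQ/dP)(P/Q) ≈ -0.067.
|ε| = 0.07 < 1.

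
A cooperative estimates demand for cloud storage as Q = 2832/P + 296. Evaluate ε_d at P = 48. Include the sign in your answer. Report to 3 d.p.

-0.166

At P = 48, Q = 355.
dQ/dP = −2832/P² = -1.229.
ε = (dQ/dP)(P/Q) = (-1.229)(48/355).
|ε| < 1, so demand is inelastic at this price.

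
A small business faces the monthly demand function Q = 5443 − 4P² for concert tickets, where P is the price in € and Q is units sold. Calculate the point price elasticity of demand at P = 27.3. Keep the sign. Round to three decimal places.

-2.422

At P = 27.3, Q = 2461.840.
dQ/dP = −8P = -218.400.
ε = (dQ/dP)(P/Q) = (-218.400)(27.3/2461.840).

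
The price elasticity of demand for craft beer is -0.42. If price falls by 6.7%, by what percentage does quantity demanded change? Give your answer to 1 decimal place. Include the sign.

%ΔQ ≈ ε × %ΔP = (-0.42)(-6.7%) = 2.81%.

2.8%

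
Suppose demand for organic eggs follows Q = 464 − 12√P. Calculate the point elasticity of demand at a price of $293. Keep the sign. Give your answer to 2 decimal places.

At P = 293, Q = 258.593.
dQ/dP = −12/(2√P) = -0.351.
ε = (dQ/dP)(P/Q) = (-0.351)(293/258.593).

-0.40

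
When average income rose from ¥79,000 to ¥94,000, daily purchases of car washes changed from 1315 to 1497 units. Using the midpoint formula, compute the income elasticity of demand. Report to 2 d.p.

0.75

ΔQ = 182, ΔI = 15000. Midpoints: Ī = 86,500, Q̄ = 1406.0.
ε_I = (ΔQ/ΔI)(Ī/Q̄) = (182/15000)(86500/1406.0).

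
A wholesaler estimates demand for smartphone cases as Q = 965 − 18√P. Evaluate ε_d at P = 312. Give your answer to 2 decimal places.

-0.25

At P = 312, Q = 647.057.
dQ/dP = −18/(2√P) = -0.510.
ε = (dQ/dP)(P/Q) = (-0.510)(312/647.057).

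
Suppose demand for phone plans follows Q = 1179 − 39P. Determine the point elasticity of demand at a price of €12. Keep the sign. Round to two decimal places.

At P = 12, Q = 711.
dQ/dP = −39.
ε = (dQ/dP)(P/Q) = (-39)(12/711).

-0.66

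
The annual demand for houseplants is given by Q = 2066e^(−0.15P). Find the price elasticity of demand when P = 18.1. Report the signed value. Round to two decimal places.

-2.72

At P = 18.1, Q = 136.779.
dQ/dP = −0.15·2066e^(−0.15P) = −0.15Q = -20.517.
ε = (dQ/dP)(P/Q) = (-20.517)(18.1/136.779).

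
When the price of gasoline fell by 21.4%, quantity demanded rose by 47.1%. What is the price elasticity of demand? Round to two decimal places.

-2.20

ε = %ΔQ / %ΔP = (47.1)/(-21.4) = -2.201.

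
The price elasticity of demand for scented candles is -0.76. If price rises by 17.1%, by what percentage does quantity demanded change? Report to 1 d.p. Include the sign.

%ΔQ ≈ ε × %ΔP = (-0.76)(17.1%) = -13.00%.

-13.0%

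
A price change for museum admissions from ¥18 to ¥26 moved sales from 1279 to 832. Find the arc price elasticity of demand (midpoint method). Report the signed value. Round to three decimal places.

-1.165

ΔQ = 832 − 1279 = -447; ΔP = 26 − 18 = 8.
Midpoints: P̄ = 22.00, Q̄ = 1055.5.
ε = (ΔQ/ΔP)(P̄/Q̄) = (-447/8)(22.00/1055.5).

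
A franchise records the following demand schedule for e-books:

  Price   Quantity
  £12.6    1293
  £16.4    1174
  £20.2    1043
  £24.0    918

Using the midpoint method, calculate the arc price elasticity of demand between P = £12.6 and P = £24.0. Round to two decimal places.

-0.54

At P = 12.6, Q = 1293; at P = 24.0, Q = 918.
ΔQ = -375, ΔP = 11.4. Midpoints: P̄ = 18.30, Q̄ = 1105.5.
ε = (ΔQ/ΔP)(P̄/Q̄) = (-375/11.4)(18.30/1105.5).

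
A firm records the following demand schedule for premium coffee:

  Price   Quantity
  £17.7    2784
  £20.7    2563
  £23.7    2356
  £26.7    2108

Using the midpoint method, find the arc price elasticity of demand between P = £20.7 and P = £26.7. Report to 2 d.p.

At P = 20.7, Q = 2563; at P = 26.7, Q = 2108.
ΔQ = -455, ΔP = 6.0. Midpoints: P̄ = 23.70, Q̄ = 2335.5.
ε = (ΔQ/ΔP)(P̄/Q̄) = (-455/6.0)(23.70/2335.5).

-0.77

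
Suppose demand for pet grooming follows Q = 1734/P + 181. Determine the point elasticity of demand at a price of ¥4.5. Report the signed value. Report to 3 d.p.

-0.680

At P = 4.5, Q = 566.333.
dQ/dP = −1734/P² = -85.630.
ε = (dQ/dP)(P/Q) = (-85.630)(4.5/566.333).
|ε| < 1, so demand is inelastic at this price.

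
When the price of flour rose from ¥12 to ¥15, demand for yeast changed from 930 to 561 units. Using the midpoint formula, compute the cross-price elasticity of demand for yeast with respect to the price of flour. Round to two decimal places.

-2.23

ΔQ_x = 561 − 930 = -369; ΔP_y = 15 − 12 = 3.
Midpoints: P̄_y = 13.50, Q̄_x = 745.5.
ε_xy = (ΔQ_x/ΔP_y)(P̄_y/Q̄_x) = (-369/3)(13.50/745.5).
ε_xy < 0, so the goods are complements.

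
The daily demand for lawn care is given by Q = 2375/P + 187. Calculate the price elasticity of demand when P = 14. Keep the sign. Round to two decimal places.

-0.48

At P = 14, Q = 356.643.
dQ/dP = −2375/P² = -12.117.
ε = (dQ/dP)(P/Q) = (-12.117)(14/356.643).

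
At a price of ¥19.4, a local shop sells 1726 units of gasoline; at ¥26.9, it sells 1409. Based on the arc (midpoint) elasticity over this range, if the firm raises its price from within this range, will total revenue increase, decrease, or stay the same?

increase

Arc ε = (-317/7.5)(23.15/1567.5) ≈ -0.624.
|ε| = 0.62 < 1, so demand is inelastic. A price rise therefore raises total revenue.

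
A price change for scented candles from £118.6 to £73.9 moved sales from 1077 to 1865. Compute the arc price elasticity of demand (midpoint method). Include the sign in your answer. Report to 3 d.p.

-1.153

ΔQ = 1865 − 1077 = 788; ΔP = 73.9 − 118.6 = -44.7.
Midpoints: P̄ = 96.25, Q̄ = 1471.0.
ε = (ΔQ/ΔP)(P̄/Q̄) = (788/-44.7)(96.25/1471.0).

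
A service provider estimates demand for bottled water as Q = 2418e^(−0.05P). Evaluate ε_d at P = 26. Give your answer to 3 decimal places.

-1.300

At P = 26, Q = 658.982.
dQ/dP = −0.05·2418e^(−0.05P) = −0.05Q = -32.949.
ε = (dQ/dP)(P/Q) = (-32.949)(26/658.982).
|ε| > 1, so demand is elastic at this price.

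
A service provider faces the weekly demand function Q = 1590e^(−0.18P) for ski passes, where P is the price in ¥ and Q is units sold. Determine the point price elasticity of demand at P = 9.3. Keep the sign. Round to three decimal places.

-1.674

At P = 9.3, Q = 298.118.
dQ/dP = −0.18·1590e^(−0.18P) = −0.18Q = -53.661.
ε = (dQ/dP)(P/Q) = (-53.661)(9.3/298.118).
|ε| > 1, so demand is elastic at this price.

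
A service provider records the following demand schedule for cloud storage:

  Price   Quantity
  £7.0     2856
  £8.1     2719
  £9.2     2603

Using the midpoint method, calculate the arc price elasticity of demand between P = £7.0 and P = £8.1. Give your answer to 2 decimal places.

At P = 7.0, Q = 2856; at P = 8.1, Q = 2719.
ΔQ = -137, ΔP = 1.1. Midpoints: P̄ = 7.55, Q̄ = 2787.5.
ε = (ΔQ/ΔP)(P̄/Q̄) = (-137/1.1)(7.55/2787.5).

-0.34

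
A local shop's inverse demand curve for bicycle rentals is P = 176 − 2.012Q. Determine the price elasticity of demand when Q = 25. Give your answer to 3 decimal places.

At Q = 25, P = 176 − 2.012(25) = 125.70.
dP/dQ = −2.012, so dQ/dP = 1/(−2.012) = -0.497.
ε = (dQ/dP)(P/Q) = (-0.497)(125.70/25).

-2.499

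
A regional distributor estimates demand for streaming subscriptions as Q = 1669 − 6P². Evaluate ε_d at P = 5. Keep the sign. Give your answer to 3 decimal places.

-0.197

At P = 5, Q = 1519.
dQ/dP = −12P = -60.
ε = (dQ/dP)(P/Q) = (-60)(5/1519).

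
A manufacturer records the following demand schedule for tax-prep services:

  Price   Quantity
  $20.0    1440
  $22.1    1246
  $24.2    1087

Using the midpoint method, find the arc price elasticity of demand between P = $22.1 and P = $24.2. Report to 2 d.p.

At P = 22.1, Q = 1246; at P = 24.2, Q = 1087.
ΔQ = -159, ΔP = 2.1. Midpoints: P̄ = 23.15, Q̄ = 1166.5.
ε = (ΔQ/ΔP)(P̄/Q̄) = (-159/2.1)(23.15/1166.5).

-1.50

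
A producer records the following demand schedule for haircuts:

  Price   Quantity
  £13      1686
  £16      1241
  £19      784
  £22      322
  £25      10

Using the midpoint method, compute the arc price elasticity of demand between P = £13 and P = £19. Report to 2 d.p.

At P = 13, Q = 1686; at P = 19, Q = 784.
ΔQ = -902, ΔP = 6. Midpoints: P̄ = 16.00, Q̄ = 1235.0.
ε = (ΔQ/ΔP)(P̄/Q̄) = (-902/6)(16.00/1235.0).

-1.95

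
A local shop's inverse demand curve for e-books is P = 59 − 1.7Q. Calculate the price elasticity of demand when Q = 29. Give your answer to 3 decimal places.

-0.197

At Q = 29, P = 59 − 1.7(29) = 9.70.
dP/dQ = −1.7, so dQ/dP = 1/(−1.7) = -0.588.
ε = (dQ/dP)(P/Q) = (-0.588)(9.70/29).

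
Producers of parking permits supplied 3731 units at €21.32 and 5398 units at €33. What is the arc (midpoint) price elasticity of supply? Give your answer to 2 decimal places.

ΔQ = 5398 − 3731 = 1667; ΔP = 33 − 21.32 = 11.68.
Midpoints: P̄ = 27.16, Q̄ = 4564.5.
ε_s = (ΔQ/ΔP)(P̄/Q̄) = (1667/11.68)(27.16/4564.5).

0.85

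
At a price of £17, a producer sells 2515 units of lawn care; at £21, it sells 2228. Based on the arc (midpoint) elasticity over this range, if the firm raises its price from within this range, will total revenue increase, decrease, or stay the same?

increase

Arc ε = (-287/4)(19.00/2371.5) ≈ -0.575.
|ε| = 0.57 < 1, so demand is inelastic. A price rise therefore raises total revenue.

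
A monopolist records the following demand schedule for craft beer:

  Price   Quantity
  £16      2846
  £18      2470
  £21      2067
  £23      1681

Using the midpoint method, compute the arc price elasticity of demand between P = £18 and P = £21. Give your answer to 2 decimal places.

At P = 18, Q = 2470; at P = 21, Q = 2067.
ΔQ = -403, ΔP = 3. Midpoints: P̄ = 19.50, Q̄ = 2268.5.
ε = (ΔQ/ΔP)(P̄/Q̄) = (-403/3)(19.50/2268.5).

-1.15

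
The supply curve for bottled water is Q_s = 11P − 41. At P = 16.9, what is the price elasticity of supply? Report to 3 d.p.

1.283

At P = 16.9, Q_s = 144.90.
dQ_s/dP = 11.
ε_s = (dQ_s/dP)(P/Q_s) = (11)(16.9/144.90).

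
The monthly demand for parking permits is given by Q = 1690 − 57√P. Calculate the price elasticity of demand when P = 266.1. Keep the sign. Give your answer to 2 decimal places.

At P = 266.1, Q = 760.183.
dQ/dP = −57/(2√P) = -1.747.
ε = (dQ/dP)(P/Q) = (-1.747)(266.1/760.183).

-0.61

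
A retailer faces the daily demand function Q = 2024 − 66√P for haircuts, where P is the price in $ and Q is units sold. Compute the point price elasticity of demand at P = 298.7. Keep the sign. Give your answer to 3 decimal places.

-0.646

At P = 298.7, Q = 883.326.
dQ/dP = −66/(2√P) = -1.909.
ε = (dQ/dP)(P/Q) = (-1.909)(298.7/883.326).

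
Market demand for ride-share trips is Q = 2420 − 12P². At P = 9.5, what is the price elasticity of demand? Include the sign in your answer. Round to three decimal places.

At P = 9.5, Q = 1337.
dQ/dP = −24P = -228.
ε = (dQ/dP)(P/Q) = (-228)(9.5/1337).

-1.620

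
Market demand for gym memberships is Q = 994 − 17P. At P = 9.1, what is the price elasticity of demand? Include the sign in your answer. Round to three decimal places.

At P = 9.1, Q = 839.300.
dQ/dP = −17.
ε = (dQ/dP)(P/Q) = (-17)(9.1/839.300).
|ε| < 1, so demand is inelastic at this price.

-0.184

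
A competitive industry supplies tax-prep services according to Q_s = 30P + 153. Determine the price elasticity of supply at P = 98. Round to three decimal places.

0.951

At P = 98, Q_s = 3093.
dQ_s/dP = 30.
ε_s = (dQ_s/dP)(P/Q_s) = (30)(98/3093).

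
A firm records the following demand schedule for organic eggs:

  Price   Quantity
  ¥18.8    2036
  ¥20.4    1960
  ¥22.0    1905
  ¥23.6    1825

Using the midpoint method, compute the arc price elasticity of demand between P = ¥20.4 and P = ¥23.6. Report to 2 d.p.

At P = 20.4, Q = 1960; at P = 23.6, Q = 1825.
ΔQ = -135, ΔP = 3.2. Midpoints: P̄ = 22.00, Q̄ = 1892.5.
ε = (ΔQ/ΔP)(P̄/Q̄) = (-135/3.2)(22.00/1892.5).

-0.49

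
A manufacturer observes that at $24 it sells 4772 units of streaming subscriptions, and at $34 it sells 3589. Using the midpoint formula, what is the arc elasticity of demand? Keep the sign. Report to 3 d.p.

-0.821

ΔQ = 3589 − 4772 = -1183; ΔP = 34 − 24 = 10.
Midpoints: P̄ = 29.00, Q̄ = 4180.5.
ε = (ΔQ/ΔP)(P̄/Q̄) = (-1183/10)(29.00/4180.5).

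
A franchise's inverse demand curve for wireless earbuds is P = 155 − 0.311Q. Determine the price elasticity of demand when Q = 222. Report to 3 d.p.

At Q = 222, P = 155 − 0.311(222) = 85.96.
dP/dQ = −0.311, so dQ/dP = 1/(−0.311) = -3.215.
ε = (dQ/dP)(P/Q) = (-3.215)(85.96/222).

-1.245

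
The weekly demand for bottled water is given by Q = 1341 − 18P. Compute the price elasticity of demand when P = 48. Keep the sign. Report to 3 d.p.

-1.811

At P = 48, Q = 477.
dQ/dP = −18.
ε = (dQ/dP)(P/Q) = (-18)(48/477).
|ε| > 1, so demand is elastic at this price.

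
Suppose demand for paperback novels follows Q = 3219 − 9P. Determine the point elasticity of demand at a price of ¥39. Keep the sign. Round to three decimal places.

At P = 39, Q = 2868.
dQ/dP = −9.
ε = (dQ/dP)(P/Q) = (-9)(39/2868).
|ε| < 1, so demand is inelastic at this price.

-0.122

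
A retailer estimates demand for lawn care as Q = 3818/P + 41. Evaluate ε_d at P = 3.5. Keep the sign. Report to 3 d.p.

At P = 3.5, Q = 1131.857.
dQ/dP = −3818/P² = -311.673.
ε = (dQ/dP)(P/Q) = (-311.673)(3.5/1131.857).

-0.964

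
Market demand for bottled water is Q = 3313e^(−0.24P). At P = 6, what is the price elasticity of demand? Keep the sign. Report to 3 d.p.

-1.440

At P = 6, Q = 784.942.
dQ/dP = −0.24·3313e^(−0.24P) = −0.24Q = -188.386.
ε = (dQ/dP)(P/Q) = (-188.386)(6/784.942).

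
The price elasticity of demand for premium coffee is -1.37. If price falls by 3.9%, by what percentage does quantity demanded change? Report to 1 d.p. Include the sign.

5.3%

%ΔQ ≈ ε × %ΔP = (-1.37)(-3.9%) = 5.34%.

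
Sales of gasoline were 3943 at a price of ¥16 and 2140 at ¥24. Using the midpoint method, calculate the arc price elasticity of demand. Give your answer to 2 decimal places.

ΔQ = 2140 − 3943 = -1803; ΔP = 24 − 16 = 8.
Midpoints: P̄ = 20.00, Q̄ = 3041.5.
ε = (ΔQ/ΔP)(P̄/Q̄) = (-1803/8)(20.00/3041.5).

-1.48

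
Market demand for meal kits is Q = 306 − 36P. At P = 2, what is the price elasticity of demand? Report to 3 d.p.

At P = 2, Q = 234.
dQ/dP = −36.
ε = (dQ/dP)(P/Q) = (-36)(2/234).
|ε| < 1, so demand is inelastic at this price.

-0.308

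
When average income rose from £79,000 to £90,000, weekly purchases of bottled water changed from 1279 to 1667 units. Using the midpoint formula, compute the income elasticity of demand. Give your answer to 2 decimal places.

ΔQ = 388, ΔI = 11000. Midpoints: Ī = 84,500, Q̄ = 1473.0.
ε_I = (ΔQ/ΔI)(Ī/Q̄) = (388/11000)(84500/1473.0).

2.02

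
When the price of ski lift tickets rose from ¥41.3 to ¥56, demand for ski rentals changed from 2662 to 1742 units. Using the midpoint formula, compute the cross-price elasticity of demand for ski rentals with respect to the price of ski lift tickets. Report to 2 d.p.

-1.38

ΔQ_x = 1742 − 2662 = -920; ΔP_y = 56 − 41.3 = 14.7.
Midpoints: P̄_y = 48.65, Q̄_x = 2202.0.
ε_xy = (ΔQ_x/ΔP_y)(P̄_y/Q̄_x) = (-920/14.7)(48.65/2202.0).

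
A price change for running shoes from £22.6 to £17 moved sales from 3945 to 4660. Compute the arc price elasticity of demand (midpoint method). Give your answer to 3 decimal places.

-0.588

ΔQ = 4660 − 3945 = 715; ΔP = 17 − 22.6 = -5.6.
Midpoints: P̄ = 19.80, Q̄ = 4302.5.
ε = (ΔQ/ΔP)(P̄/Q̄) = (715/-5.6)(19.80/4302.5).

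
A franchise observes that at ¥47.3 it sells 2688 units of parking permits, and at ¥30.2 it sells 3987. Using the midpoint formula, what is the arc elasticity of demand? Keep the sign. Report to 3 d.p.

-0.882

ΔQ = 3987 − 2688 = 1299; ΔP = 30.2 − 47.3 = -17.1.
Midpoints: P̄ = 38.75, Q̄ = 3337.5.
ε = (ΔQ/ΔP)(P̄/Q̄) = (1299/-17.1)(38.75/3337.5).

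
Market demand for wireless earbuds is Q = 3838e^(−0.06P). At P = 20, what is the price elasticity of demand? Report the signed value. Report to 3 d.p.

-1.200

At P = 20, Q = 1155.983.
dQ/dP = −0.06·3838e^(−0.06P) = −0.06Q = -69.359.
ε = (dQ/dP)(P/Q) = (-69.359)(20/1155.983).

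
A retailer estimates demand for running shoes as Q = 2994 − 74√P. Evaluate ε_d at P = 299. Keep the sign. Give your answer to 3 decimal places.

-0.373

At P = 299, Q = 1714.420.
dQ/dP = −74/(2√P) = -2.140.
ε = (dQ/dP)(P/Q) = (-2.140)(299/1714.420).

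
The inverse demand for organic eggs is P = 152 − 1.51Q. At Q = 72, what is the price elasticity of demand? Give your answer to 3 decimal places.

-0.398

At Q = 72, P = 152 − 1.51(72) = 43.28.
dP/dQ = −1.51, so dQ/dP = 1/(−1.51) = -0.662.
ε = (dQ/dP)(P/Q) = (-0.662)(43.28/72).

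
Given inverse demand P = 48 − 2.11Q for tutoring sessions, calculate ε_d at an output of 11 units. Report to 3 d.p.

At Q = 11, P = 48 − 2.11(11) = 24.79.
dP/dQ = −2.11, so dQ/dP = 1/(−2.11) = -0.474.
ε = (dQ/dP)(P/Q) = (-0.474)(24.79/11).

-1.068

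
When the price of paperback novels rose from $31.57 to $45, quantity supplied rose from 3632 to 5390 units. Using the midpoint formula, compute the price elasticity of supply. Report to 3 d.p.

ΔQ = 5390 − 3632 = 1758; ΔP = 45 − 31.57 = 13.43.
Midpoints: P̄ = 38.28, Q̄ = 4511.0.
ε_s = (ΔQ/ΔP)(P̄/Q̄) = (1758/13.43)(38.28/4511.0).

1.111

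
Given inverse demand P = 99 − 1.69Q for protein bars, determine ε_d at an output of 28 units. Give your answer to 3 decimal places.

At Q = 28, P = 99 − 1.69(28) = 51.68.
dP/dQ = −1.69, so dQ/dP = 1/(−1.69) = -0.592.
ε = (dQ/dP)(P/Q) = (-0.592)(51.68/28).

-1.092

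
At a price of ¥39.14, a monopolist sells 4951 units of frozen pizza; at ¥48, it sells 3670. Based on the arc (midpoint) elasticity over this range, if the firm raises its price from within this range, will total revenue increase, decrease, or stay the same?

Arc ε = (-1281/8.86)(43.57/4310.5) ≈ -1.461.
|ε| = 1.46 > 1, so demand is elastic. A price rise therefore reduces total revenue.

decrease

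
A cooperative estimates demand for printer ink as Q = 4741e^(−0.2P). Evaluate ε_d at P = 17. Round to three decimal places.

-3.400

At P = 17, Q = 158.223.
dQ/dP = −0.2·4741e^(−0.2P) = −0.2Q = -31.645.
ε = (dQ/dP)(P/Q) = (-31.645)(17/158.223).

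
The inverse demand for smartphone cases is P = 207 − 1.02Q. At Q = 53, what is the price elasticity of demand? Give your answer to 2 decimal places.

-2.83

At Q = 53, P = 207 − 1.02(53) = 152.94.
dP/dQ = −1.02, so dQ/dP = 1/(−1.02) = -0.980.
ε = (dQ/dP)(P/Q) = (-0.980)(152.94/53).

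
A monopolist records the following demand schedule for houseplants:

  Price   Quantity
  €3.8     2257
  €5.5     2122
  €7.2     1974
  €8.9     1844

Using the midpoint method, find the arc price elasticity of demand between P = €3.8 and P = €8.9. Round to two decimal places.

At P = 3.8, Q = 2257; at P = 8.9, Q = 1844.
ΔQ = -413, ΔP = 5.1. Midpoints: P̄ = 6.35, Q̄ = 2050.5.
ε = (ΔQ/ΔP)(P̄/Q̄) = (-413/5.1)(6.35/2050.5).

-0.25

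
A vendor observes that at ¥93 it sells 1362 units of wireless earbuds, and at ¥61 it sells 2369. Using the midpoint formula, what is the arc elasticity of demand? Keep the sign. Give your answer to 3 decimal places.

ΔQ = 2369 − 1362 = 1007; ΔP = 61 − 93 = -32.
Midpoints: P̄ = 77.00, Q̄ = 1865.5.
ε = (ΔQ/ΔP)(P̄/Q̄) = (1007/-32)(77.00/1865.5).

-1.299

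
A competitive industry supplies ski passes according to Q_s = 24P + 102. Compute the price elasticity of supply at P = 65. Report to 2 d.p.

At P = 65, Q_s = 1662.
dQ_s/dP = 24.
ε_s = (dQ_s/dP)(P/Q_s) = (24)(65/1662).

0.94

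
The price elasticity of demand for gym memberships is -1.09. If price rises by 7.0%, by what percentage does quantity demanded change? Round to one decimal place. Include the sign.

%ΔQ ≈ ε × %ΔP = (-1.09)(7.0%) = -7.63%.

-7.6%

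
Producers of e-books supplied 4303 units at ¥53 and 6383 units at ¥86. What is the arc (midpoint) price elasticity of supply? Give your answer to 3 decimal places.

ΔQ = 6383 − 4303 = 2080; ΔP = 86 − 53 = 33.
Midpoints: P̄ = 69.50, Q̄ = 5343.0.
ε_s = (ΔQ/ΔP)(P̄/Q̄) = (2080/33)(69.50/5343.0).

0.820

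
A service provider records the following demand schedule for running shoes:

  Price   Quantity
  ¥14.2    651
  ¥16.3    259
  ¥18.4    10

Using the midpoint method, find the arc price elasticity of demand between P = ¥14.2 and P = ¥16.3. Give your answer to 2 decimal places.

At P = 14.2, Q = 651; at P = 16.3, Q = 259.
ΔQ = -392, ΔP = 2.1. Midpoints: P̄ = 15.25, Q̄ = 455.0.
ε = (ΔQ/ΔP)(P̄/Q̄) = (-392/2.1)(15.25/455.0).

-6.26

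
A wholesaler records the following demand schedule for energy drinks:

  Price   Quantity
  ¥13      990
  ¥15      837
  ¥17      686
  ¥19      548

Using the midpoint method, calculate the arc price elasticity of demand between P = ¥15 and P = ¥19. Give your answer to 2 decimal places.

At P = 15, Q = 837; at P = 19, Q = 548.
ΔQ = -289, ΔP = 4. Midpoints: P̄ = 17.00, Q̄ = 692.5.
ε = (ΔQ/ΔP)(P̄/Q̄) = (-289/4)(17.00/692.5).

-1.77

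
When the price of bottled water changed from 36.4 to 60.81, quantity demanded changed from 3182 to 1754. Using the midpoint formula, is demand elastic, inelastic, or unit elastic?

Arc ε ≈ -1.152.
|ε| = 1.15 > 1.

elastic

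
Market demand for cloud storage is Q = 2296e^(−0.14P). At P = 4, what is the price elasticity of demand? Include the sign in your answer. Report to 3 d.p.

At P = 4, Q = 1311.496.
dQ/dP = −0.14·2296e^(−0.14P) = −0.14Q = -183.609.
ε = (dQ/dP)(P/Q) = (-183.609)(4/1311.496).

-0.560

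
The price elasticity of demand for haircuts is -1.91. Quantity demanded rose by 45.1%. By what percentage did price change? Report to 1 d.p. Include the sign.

-23.6%

%ΔP ≈ %ΔQ / ε = (45.1%)/(-1.91) = -23.61%.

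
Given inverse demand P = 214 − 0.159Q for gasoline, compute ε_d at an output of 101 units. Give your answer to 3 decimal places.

At Q = 101, P = 214 − 0.159(101) = 197.94.
dP/dQ = −0.159, so dQ/dP = 1/(−0.159) = -6.289.
ε = (dQ/dP)(P/Q) = (-6.289)(197.94/101).

-12.326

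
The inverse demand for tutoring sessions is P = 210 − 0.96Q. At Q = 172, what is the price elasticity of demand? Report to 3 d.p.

At Q = 172, P = 210 − 0.96(172) = 44.88.
dP/dQ = −0.96, so dQ/dP = 1/(−0.96) = -1.042.
ε = (dQ/dP)(P/Q) = (-1.042)(44.88/172).

-0.272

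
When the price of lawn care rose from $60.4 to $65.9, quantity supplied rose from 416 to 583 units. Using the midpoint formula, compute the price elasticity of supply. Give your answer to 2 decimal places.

3.84

ΔQ = 583 − 416 = 167; ΔP = 65.9 − 60.4 = 5.5.
Midpoints: P̄ = 63.15, Q̄ = 499.5.
ε_s = (ΔQ/ΔP)(P̄/Q̄) = (167/5.5)(63.15/499.5).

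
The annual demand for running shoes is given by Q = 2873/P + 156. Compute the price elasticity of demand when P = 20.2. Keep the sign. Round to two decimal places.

At P = 20.2, Q = 298.228.
dQ/dP = −2873/P² = -7.041.
ε = (dQ/dP)(P/Q) = (-7.041)(20.2/298.228).

-0.48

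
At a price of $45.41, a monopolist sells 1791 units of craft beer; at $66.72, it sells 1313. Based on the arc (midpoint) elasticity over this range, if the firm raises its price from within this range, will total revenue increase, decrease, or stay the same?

Arc ε = (-478/21.31)(56.06/1552.0) ≈ -0.810.
|ε| = 0.81 < 1, so demand is inelastic. A price rise therefore raises total revenue.

increase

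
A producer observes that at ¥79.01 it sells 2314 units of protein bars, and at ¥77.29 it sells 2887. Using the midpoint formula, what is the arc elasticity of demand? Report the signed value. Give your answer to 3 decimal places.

-10.011

ΔQ = 2887 − 2314 = 573; ΔP = 77.29 − 79.01 = -1.72.
Midpoints: P̄ = 78.15, Q̄ = 2600.5.
ε = (ΔQ/ΔP)(P̄/Q̄) = (573/-1.72)(78.15/2600.5).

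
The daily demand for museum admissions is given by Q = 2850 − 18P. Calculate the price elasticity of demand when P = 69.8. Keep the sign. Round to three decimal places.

At P = 69.8, Q = 1593.600.
dQ/dP = −18.
ε = (dQ/dP)(P/Q) = (-18)(69.8/1593.600).
|ε| < 1, so demand is inelastic at this price.

-0.788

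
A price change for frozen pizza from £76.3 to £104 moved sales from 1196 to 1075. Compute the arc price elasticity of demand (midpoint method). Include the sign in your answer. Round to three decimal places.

ΔQ = 1075 − 1196 = -121; ΔP = 104 − 76.3 = 27.7.
Midpoints: P̄ = 90.15, Q̄ = 1135.5.
ε = (ΔQ/ΔP)(P̄/Q̄) = (-121/27.7)(90.15/1135.5).

-0.347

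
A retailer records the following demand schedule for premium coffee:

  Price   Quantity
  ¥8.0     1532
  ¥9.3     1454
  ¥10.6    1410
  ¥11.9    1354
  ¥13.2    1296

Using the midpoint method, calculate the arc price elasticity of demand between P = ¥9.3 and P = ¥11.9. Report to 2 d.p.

-0.29

At P = 9.3, Q = 1454; at P = 11.9, Q = 1354.
ΔQ = -100, ΔP = 2.6. Midpoints: P̄ = 10.60, Q̄ = 1404.0.
ε = (ΔQ/ΔP)(P̄/Q̄) = (-100/2.6)(10.60/1404.0).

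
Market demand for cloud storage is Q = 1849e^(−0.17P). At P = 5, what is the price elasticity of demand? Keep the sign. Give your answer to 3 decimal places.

At P = 5, Q = 790.290.
dQ/dP = −0.17·1849e^(−0.17P) = −0.17Q = -134.349.
ε = (dQ/dP)(P/Q) = (-134.349)(5/790.290).
|ε| < 1, so demand is inelastic at this price.

-0.850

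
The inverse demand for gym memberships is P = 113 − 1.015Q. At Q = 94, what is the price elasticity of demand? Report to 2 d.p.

At Q = 94, P = 113 − 1.015(94) = 17.59.
dP/dQ = −1.015, so dQ/dP = 1/(−1.015) = -0.985.
ε = (dQ/dP)(P/Q) = (-0.985)(17.59/94).

-0.18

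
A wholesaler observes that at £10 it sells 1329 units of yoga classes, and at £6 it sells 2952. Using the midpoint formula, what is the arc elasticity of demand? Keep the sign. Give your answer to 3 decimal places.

ΔQ = 2952 − 1329 = 1623; ΔP = 6 − 10 = -4.
Midpoints: P̄ = 8.00, Q̄ = 2140.5.
ε = (ΔQ/ΔP)(P̄/Q̄) = (1623/-4)(8.00/2140.5).

-1.516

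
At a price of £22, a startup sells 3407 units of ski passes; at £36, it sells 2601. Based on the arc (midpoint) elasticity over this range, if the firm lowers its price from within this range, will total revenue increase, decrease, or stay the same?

Arc ε = (-806/14)(29.00/3004.0) ≈ -0.556.
|ε| = 0.56 < 1, so demand is inelastic. A price cut therefore reduces total revenue.

decrease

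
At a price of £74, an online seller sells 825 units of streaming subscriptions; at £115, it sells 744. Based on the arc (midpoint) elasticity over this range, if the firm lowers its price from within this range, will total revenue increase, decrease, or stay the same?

decrease

Arc ε = (-81/41)(94.50/784.5) ≈ -0.238.
|ε| = 0.24 < 1, so demand is inelastic. A price cut therefore reduces total revenue.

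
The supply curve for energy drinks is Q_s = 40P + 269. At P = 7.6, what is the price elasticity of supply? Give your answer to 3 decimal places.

0.531

At P = 7.6, Q_s = 573.
dQ_s/dP = 40.
ε_s = (dQ_s/dP)(P/Q_s) = (40)(7.6/573).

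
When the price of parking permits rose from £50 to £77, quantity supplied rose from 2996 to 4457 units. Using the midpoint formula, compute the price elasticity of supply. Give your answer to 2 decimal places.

ΔQ = 4457 − 2996 = 1461; ΔP = 77 − 50 = 27.
Midpoints: P̄ = 63.50, Q̄ = 3726.5.
ε_s = (ΔQ/ΔP)(P̄/Q̄) = (1461/27)(63.50/3726.5).

0.92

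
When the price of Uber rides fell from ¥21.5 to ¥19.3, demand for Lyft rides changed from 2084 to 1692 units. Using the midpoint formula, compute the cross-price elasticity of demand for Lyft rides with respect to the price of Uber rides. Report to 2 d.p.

1.93

ΔQ_x = 1692 − 2084 = -392; ΔP_y = 19.3 − 21.5 = -2.2.
Midpoints: P̄_y = 20.40, Q̄_x = 1888.0.
ε_xy = (ΔQ_x/ΔP_y)(P̄_y/Q̄_x) = (-392/-2.2)(20.40/1888.0).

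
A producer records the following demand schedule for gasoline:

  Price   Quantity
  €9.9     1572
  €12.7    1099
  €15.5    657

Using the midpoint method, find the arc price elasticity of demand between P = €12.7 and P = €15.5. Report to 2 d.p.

At P = 12.7, Q = 1099; at P = 15.5, Q = 657.
ΔQ = -442, ΔP = 2.8. Midpoints: P̄ = 14.10, Q̄ = 878.0.
ε = (ΔQ/ΔP)(P̄/Q̄) = (-442/2.8)(14.10/878.0).

-2.54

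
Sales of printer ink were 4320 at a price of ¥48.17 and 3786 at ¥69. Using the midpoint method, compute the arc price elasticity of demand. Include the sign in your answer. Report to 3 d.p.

-0.371

ΔQ = 3786 − 4320 = -534; ΔP = 69 − 48.17 = 20.83.
Midpoints: P̄ = 58.59, Q̄ = 4053.0.
ε = (ΔQ/ΔP)(P̄/Q̄) = (-534/20.83)(58.59/4053.0).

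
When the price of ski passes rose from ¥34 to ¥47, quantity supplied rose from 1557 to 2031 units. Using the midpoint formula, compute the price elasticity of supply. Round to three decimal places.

0.823

ΔQ = 2031 − 1557 = 474; ΔP = 47 − 34 = 13.
Midpoints: P̄ = 40.50, Q̄ = 1794.0.
ε_s = (ΔQ/ΔP)(P̄/Q̄) = (474/13)(40.50/1794.0).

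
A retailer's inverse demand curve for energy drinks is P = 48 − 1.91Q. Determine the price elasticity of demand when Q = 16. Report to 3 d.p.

-0.571

At Q = 16, P = 48 − 1.91(16) = 17.44.
dP/dQ = −1.91, so dQ/dP = 1/(−1.91) = -0.524.
ε = (dQ/dP)(P/Q) = (-0.524)(17.44/16).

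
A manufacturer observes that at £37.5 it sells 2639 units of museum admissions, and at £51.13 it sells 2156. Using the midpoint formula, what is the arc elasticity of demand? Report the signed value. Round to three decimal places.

-0.655

ΔQ = 2156 − 2639 = -483; ΔP = 51.13 − 37.5 = 13.63.
Midpoints: P̄ = 44.31, Q̄ = 2397.5.
ε = (ΔQ/ΔP)(P̄/Q̄) = (-483/13.63)(44.31/2397.5).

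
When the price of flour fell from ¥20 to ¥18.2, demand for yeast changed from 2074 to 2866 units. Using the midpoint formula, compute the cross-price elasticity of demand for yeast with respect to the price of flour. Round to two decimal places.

-3.40

ΔQ_x = 2866 − 2074 = 792; ΔP_y = 18.2 − 20 = -1.8.
Midpoints: P̄_y = 19.10, Q̄_x = 2470.0.
ε_xy = (ΔQ_x/ΔP_y)(P̄_y/Q̄_x) = (792/-1.8)(19.10/2470.0).
ε_xy < 0, so the goods are complements.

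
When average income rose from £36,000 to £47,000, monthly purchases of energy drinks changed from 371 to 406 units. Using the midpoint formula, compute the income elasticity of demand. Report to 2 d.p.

ΔQ = 35, ΔI = 11000. Midpoints: Ī = 41,500, Q̄ = 388.5.
ε_I = (ΔQ/ΔI)(Ī/Q̄) = (35/11000)(41500/388.5).
ε_I > 0, so the good is normal.

0.34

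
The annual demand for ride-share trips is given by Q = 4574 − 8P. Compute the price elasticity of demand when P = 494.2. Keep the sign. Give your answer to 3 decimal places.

At P = 494.2, Q = 620.400.
dQ/dP = −8.
ε = (dQ/dP)(P/Q) = (-8)(494.2/620.400).

-6.373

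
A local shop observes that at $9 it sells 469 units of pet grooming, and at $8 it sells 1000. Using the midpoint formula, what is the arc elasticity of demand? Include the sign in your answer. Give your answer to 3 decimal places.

-6.145

ΔQ = 1000 − 469 = 531; ΔP = 8 − 9 = -1.
Midpoints: P̄ = 8.50, Q̄ = 734.5.
ε = (ΔQ/ΔP)(P̄/Q̄) = (531/-1)(8.50/734.5).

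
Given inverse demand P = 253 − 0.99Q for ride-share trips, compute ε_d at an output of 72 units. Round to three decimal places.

At Q = 72, P = 253 − 0.99(72) = 181.72.
dP/dQ = −0.99, so dQ/dP = 1/(−0.99) = -1.010.
ε = (dQ/dP)(P/Q) = (-1.010)(181.72/72).

-2.549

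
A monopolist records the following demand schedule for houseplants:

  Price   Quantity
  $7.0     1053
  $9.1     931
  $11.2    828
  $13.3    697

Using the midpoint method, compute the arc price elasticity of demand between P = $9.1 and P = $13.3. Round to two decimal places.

-0.77

At P = 9.1, Q = 931; at P = 13.3, Q = 697.
ΔQ = -234, ΔP = 4.2. Midpoints: P̄ = 11.20, Q̄ = 814.0.
ε = (ΔQ/ΔP)(P̄/Q̄) = (-234/4.2)(11.20/814.0).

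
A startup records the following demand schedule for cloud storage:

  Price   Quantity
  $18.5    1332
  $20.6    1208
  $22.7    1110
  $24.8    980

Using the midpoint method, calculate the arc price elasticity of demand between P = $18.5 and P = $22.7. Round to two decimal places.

At P = 18.5, Q = 1332; at P = 22.7, Q = 1110.
ΔQ = -222, ΔP = 4.2. Midpoints: P̄ = 20.60, Q̄ = 1221.0.
ε = (ΔQ/ΔP)(P̄/Q̄) = (-222/4.2)(20.60/1221.0).

-0.89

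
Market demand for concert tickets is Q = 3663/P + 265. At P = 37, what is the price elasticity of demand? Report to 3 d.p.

-0.272

At P = 37, Q = 364.
dQ/dP = −3663/P² = -2.676.
ε = (dQ/dP)(P/Q) = (-2.676)(37/364).
|ε| < 1, so demand is inelastic at this price.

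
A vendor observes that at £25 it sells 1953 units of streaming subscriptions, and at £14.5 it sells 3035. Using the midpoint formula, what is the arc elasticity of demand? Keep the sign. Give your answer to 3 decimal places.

-0.816

ΔQ = 3035 − 1953 = 1082; ΔP = 14.5 − 25 = -10.5.
Midpoints: P̄ = 19.75, Q̄ = 2494.0.
ε = (ΔQ/ΔP)(P̄/Q̄) = (1082/-10.5)(19.75/2494.0).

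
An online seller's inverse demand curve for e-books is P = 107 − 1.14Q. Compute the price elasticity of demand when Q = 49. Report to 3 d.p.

At Q = 49, P = 107 − 1.14(49) = 51.14.
dP/dQ = −1.14, so dQ/dP = 1/(−1.14) = -0.877.
ε = (dQ/dP)(P/Q) = (-0.877)(51.14/49).

-0.916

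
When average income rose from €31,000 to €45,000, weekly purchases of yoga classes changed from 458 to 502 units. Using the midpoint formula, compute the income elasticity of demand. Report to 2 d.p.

0.25

ΔQ = 44, ΔI = 14000. Midpoints: Ī = 38,000, Q̄ = 480.0.
ε_I = (ΔQ/ΔI)(Ī/Q̄) = (44/14000)(38000/480.0).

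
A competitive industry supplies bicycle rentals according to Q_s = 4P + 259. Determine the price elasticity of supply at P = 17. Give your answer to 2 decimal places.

0.21

At P = 17, Q_s = 327.
dQ_s/dP = 4.
ε_s = (dQ_s/dP)(P/Q_s) = (4)(17/327).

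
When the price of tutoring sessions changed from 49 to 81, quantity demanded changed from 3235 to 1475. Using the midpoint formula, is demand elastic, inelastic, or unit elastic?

Arc ε ≈ -1.518.
|ε| = 1.52 > 1.

elastic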